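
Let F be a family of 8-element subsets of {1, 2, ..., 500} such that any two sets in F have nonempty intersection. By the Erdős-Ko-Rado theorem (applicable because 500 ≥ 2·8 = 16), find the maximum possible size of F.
max |F| = C(499, 7) = 1465266040247724

The Erdős-Ko-Rado theorem states: for n ≥ 2k, an intersecting family of k-subsets of an n-element set has size at most C(n − 1, k − 1), with equality for 'star' families {A ⊆ [n] : |A| = k, i ∈ A} (fix an element i). For n = 500, k = 8: C(499, 7) = 1465266040247724.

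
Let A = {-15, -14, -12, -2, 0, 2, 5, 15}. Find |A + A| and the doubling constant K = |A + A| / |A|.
K = |A + A| / |A| = 30/8 = 15/4

Enumerate A + A = {a + b : a, b ∈ A}. With |A| = 8, there are |A|^2 = 64 ordered sum pairs; collecting distinct values, A + A = {-30, -29, -28, -27, -26, -24, -17, -16, -15, -14, -13, -12, -10, -9, -7, -4, -2, 0, 1, 2, 3, 4, 5, 7, 10, 13, 15, 17, 20, 30}, so |A + A| = 30. Thus K = 30/8 = 15/4. For comparison, the minimum possible |A + A| over all 8-element sets is 2·8 − 1 = 15 (so min K = 15/8), attained only by arithmetic progressions.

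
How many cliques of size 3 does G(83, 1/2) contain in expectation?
E[# K_3] = C(83, 3) · (1/2)^C(3, 2) = 91881 / 2^3 = 11485.125

For each 3-subset S of vertices (there are C(83, 3) = 91881 such S), let X_S = 1 if S induces a K_3 (all C(3, 2) = 3 edges present). Then P(X_S = 1) = (1/2)^3 = 1/8. By linearity of expectation, E[# K_3] = C(83, 3) · (1/2)^3 = 91881 / 8 = 11485.125.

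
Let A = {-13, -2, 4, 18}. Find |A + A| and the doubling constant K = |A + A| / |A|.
K = |A + A| / |A| = 10/4 = 5/2

Enumerate A + A = {a + b : a, b ∈ A}. With |A| = 4, there are |A|^2 = 16 ordered sum pairs; collecting distinct values, A + A = {-26, -15, -9, -4, 2, 5, 8, 16, 22, 36}, so |A + A| = 10. Thus K = 10/4 = 5/2. For comparison, the minimum possible |A + A| over all 4-element sets is 2·4 − 1 = 7 (so min K = 7/4), attained only by arithmetic progressions.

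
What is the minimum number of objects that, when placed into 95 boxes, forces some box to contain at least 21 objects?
n = (21 − 1)·95 + 1 = 1901

By the generalised pigeonhole principle, to guarantee some box contains ≥ r objects we need more than (r − 1) · k objects total. Threshold: n = (r − 1) · k + 1. With r = 21 and k = 95: n = 20 · 95 + 1 = 1900 + 1 = 1901. For n = 1900 = 20 · 95, we can put exactly 20 objects in every box, avoiding 21 in any single one — so 1901 is tight.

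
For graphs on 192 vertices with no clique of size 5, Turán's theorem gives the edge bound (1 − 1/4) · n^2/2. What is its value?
Turán density bound = (3/4) · 192^2/2 = 13824

Turán's theorem: ex(n, K_{r+1}) is achieved by the complete r-partite Turán graph T(n, r) with parts as balanced as possible, and is at most (1 − 1/r) · n^2/2. For r = 4, n = 192: the density bound is (3/4) · 36864/2 = 13824. Since 4 ∣ 192, the Turán graph T(192, 4) has parts of equal size 48, and its edge count e(T(192, 4)) = 13824 attains the density bound exactly.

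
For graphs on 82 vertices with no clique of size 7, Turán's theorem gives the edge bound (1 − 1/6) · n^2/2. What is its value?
Turán density bound = (5/6) · 82^2/2 = 8405/3 ≈ 2801.6667

Turán's theorem: ex(n, K_{r+1}) is achieved by the complete r-partite Turán graph T(n, r) with parts as balanced as possible, and is at most (1 − 1/r) · n^2/2. For r = 6, n = 82: the density bound is (5/6) · 6724/2 = 8405/3 ≈ 2801.6667. The integer-valued extremum is e(T(82, 6)) = 2801, which is strictly less than the density bound 8405/3 since 6 ∤ 82 (the parts of T(82, 6) cannot all be equal).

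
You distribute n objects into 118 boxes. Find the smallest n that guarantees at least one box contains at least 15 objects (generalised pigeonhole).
n = (15 − 1)·118 + 1 = 1653

By the generalised pigeonhole principle, to guarantee some box contains ≥ r objects we need more than (r − 1) · k objects total. Threshold: n = (r − 1) · k + 1. With r = 15 and k = 118: n = 14 · 118 + 1 = 1652 + 1 = 1653. For n = 1652 = 14 · 118, we can put exactly 14 objects in every box, avoiding 15 in any single one — so 1653 is tight.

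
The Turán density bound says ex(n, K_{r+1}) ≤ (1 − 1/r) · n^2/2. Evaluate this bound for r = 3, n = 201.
Turán density bound = (2/3) · 201^2/2 = 13467

Turán's theorem: ex(n, K_{r+1}) is achieved by the complete r-partite Turán graph T(n, r) with parts as balanced as possible, and is at most (1 − 1/r) · n^2/2. For r = 3, n = 201: the density bound is (2/3) · 40401/2 = 13467. Since 3 ∣ 201, the Turán graph T(201, 3) has parts of equal size 67, and its edge count e(T(201, 3)) = 13467 attains the density bound exactly.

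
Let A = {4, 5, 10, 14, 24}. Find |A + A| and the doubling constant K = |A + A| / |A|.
K = |A + A| / |A| = 14/5

Enumerate A + A = {a + b : a, b ∈ A}. With |A| = 5, there are |A|^2 = 25 ordered sum pairs; collecting distinct values, A + A = {8, 9, 10, 14, 15, 18, 19, 20, 24, 28, 29, 34, 38, 48}, so |A + A| = 14. Thus K = 14/5. For comparison, the minimum possible |A + A| over all 5-element sets is 2·5 − 1 = 9 (so min K = 9/5), attained only by arithmetic progressions.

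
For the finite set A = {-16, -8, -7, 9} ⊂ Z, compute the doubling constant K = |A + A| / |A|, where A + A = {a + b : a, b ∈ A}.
K = |A + A| / |A| = 10/4 = 5/2

Enumerate A + A = {a + b : a, b ∈ A}. With |A| = 4, there are |A|^2 = 16 ordered sum pairs; collecting distinct values, A + A = {-32, -24, -23, -16, -15, -14, -7, 1, 2, 18}, so |A + A| = 10. Thus K = 10/4 = 5/2. For comparison, the minimum possible |A + A| over all 4-element sets is 2·4 − 1 = 7 (so min K = 7/4), attained only by arithmetic progressions.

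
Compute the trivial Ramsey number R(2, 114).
R(2, 114) = 114

R(2, k) = k for all k ≥ 2: in a 2-colouring of K_k, either some edge is red (a red K_2) or all edges are blue (a blue K_k). And K_{113} coloured all-blue has no blue K_114, so R(2, 114) > 113. Hence R(2, 114) = 114.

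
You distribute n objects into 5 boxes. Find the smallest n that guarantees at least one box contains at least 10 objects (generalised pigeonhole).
n = (10 − 1)·5 + 1 = 46

By the generalised pigeonhole principle, to guarantee some box contains ≥ r objects we need more than (r − 1) · k objects total. Threshold: n = (r − 1) · k + 1. With r = 10 and k = 5: n = 9 · 5 + 1 = 45 + 1 = 46. For n = 45 = 9 · 5, we can put exactly 9 objects in every box, avoiding 10 in any single one — so 46 is tight.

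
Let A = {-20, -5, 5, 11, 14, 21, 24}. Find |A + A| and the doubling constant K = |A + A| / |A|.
K = |A + A| / |A| = 25/7

Enumerate A + A = {a + b : a, b ∈ A}. With |A| = 7, there are |A|^2 = 49 ordered sum pairs; collecting distinct values, A + A = {-40, -25, -15, -10, -9, -6, 0, 1, 4, 6, 9, 10, 16, 19, 22, 25, 26, 28, 29, 32, 35, 38, 42, 45, 48}, so |A + A| = 25. Thus K = 25/7. For comparison, the minimum possible |A + A| over all 7-element sets is 2·7 − 1 = 13 (so min K = 13/7), attained only by arithmetic progressions.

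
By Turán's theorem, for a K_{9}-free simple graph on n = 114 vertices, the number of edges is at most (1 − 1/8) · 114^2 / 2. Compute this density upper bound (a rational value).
Turán density bound = (7/8) · 114^2/2 = 22743/4 ≈ 5685.75

Turán's theorem: ex(n, K_{r+1}) is achieved by the complete r-partite Turán graph T(n, r) with parts as balanced as possible, and is at most (1 − 1/r) · n^2/2. For r = 8, n = 114: the density bound is (7/8) · 12996/2 = 22743/4 ≈ 5685.75. The integer-valued extremum is e(T(114, 8)) = 5685, which is strictly less than the density bound 22743/4 since 8 ∤ 114 (the parts of T(114, 8) cannot all be equal).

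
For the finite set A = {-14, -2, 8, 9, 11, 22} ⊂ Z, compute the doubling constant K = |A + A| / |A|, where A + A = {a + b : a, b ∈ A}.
K = |A + A| / |A| = 20/6 = 10/3

Enumerate A + A = {a + b : a, b ∈ A}. With |A| = 6, there are |A|^2 = 36 ordered sum pairs; collecting distinct values, A + A = {-28, -16, -6, -5, -4, -3, 6, 7, 8, 9, 16, 17, 18, 19, 20, 22, 30, 31, 33, 44}, so |A + A| = 20. Thus K = 20/6 = 10/3. For comparison, the minimum possible |A + A| over all 6-element sets is 2·6 − 1 = 11 (so min K = 11/6), attained only by arithmetic progressions.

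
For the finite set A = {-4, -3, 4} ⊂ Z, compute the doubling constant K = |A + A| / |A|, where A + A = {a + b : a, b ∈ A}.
K = |A + A| / |A| = 6/3 = 2

Enumerate A + A = {a + b : a, b ∈ A}. With |A| = 3, there are |A|^2 = 9 ordered sum pairs; collecting distinct values, A + A = {-8, -7, -6, 0, 1, 8}, so |A + A| = 6. Thus K = 6/3 = 2. For comparison, the minimum possible |A + A| over all 3-element sets is 2·3 − 1 = 5 (so min K = 5/3), attained only by arithmetic progressions.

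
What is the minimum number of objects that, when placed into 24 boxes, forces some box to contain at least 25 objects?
n = (25 − 1)·24 + 1 = 577

By the generalised pigeonhole principle, to guarantee some box contains ≥ r objects we need more than (r − 1) · k objects total. Threshold: n = (r − 1) · k + 1. With r = 25 and k = 24: n = 24 · 24 + 1 = 576 + 1 = 577. For n = 576 = 24 · 24, we can put exactly 24 objects in every box, avoiding 25 in any single one — so 577 is tight.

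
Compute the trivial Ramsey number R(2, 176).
R(2, 176) = 176

R(2, k) = k for all k ≥ 2: in a 2-colouring of K_k, either some edge is red (a red K_2) or all edges are blue (a blue K_k). And K_{175} coloured all-blue has no blue K_176, so R(2, 176) > 175. Hence R(2, 176) = 176.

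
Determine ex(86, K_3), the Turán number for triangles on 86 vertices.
ex(86, K_3) = ⌊86^2/4⌋ = 1849

Mantel (1907): a triangle-free graph on n vertices has at most ⌊n^2/4⌋ edges, with equality for the complete bipartite graph K_{⌊n/2⌋, ⌈n/2⌉}. For n = 86: ⌊86^2/4⌋ = ⌊7396/4⌋ = 1849. The extremal graph is K_{43, 43}, which has 43·43 = 1849 edges.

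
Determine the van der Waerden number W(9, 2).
W(9, 2) = 9 + 1 = 10

A 2-term AP is any pair of integers, so a monochromatic 2-AP exists iff some colour is used at least twice. With 9 colours, the colouring i ↦ i on {1, ..., 9} uses each colour once, avoiding any monochromatic pair, so W(9, 2) > 9. For {1, ..., 10}, pigeonhole forces two integers of the same colour, which form a monochromatic 2-AP. Hence W(9, 2) = 10.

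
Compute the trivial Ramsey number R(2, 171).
R(2, 171) = 171

R(2, k) = k for all k ≥ 2: in a 2-colouring of K_k, either some edge is red (a red K_2) or all edges are blue (a blue K_k). And K_{170} coloured all-blue has no blue K_171, so R(2, 171) > 170. Hence R(2, 171) = 171.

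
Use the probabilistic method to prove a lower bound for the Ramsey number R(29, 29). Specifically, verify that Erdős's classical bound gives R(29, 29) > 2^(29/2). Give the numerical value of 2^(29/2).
2^(29/2) = 23170.475; so R(29, 29) > 23170.475

Colour each edge of K_n uniformly at random with red/blue. The expected number of monochromatic K_29 is C(n, 29) · 2 · 2^(−C(29,2)). If C(n, 29) · 2^(1 − C(29,2)) < 1, then with positive probability no monochromatic K_29 exists, so R(29, 29) > n. The standard estimate C(n, 29) ≤ n^29/29! shows this inequality holds whenever n ≤ 2^(29/2) (since 29! · 2^(C(29,2) − 1) > 2^(29^2/2) ≥ n^29). Hence R(29, 29) > 2^(29/2) = 23170.475.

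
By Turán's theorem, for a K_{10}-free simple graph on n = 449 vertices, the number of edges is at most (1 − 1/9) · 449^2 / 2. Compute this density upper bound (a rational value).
Turán density bound = (8/9) · 449^2/2 = 806404/9 ≈ 89600.4444

Turán's theorem: ex(n, K_{r+1}) is achieved by the complete r-partite Turán graph T(n, r) with parts as balanced as possible, and is at most (1 − 1/r) · n^2/2. For r = 9, n = 449: the density bound is (8/9) · 201601/2 = 806404/9 ≈ 89600.4444. The integer-valued extremum is e(T(449, 9)) = 89600, which is strictly less than the density bound 806404/9 since 9 ∤ 449 (the parts of T(449, 9) cannot all be equal).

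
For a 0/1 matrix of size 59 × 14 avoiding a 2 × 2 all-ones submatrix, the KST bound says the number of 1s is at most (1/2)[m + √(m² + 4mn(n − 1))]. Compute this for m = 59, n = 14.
z(59, 14; 2, 2) ≤ (1/2)[59 + √(59² + 4·59·14·13)] = (1/2)[59 + √46433] = 137.2416

Kővári–Sós–Turán: let r_1, ..., r_59 be the row sums and z = Σ r_i the total number of 1s. Each pair of columns can share at most one row with both entries 1 (else a 2×2 all-ones block appears), so Σ_i C(r_i, 2) ≤ C(14, 2) = 91. By convexity Σ_i C(r_i, 2) ≥ 59·C(z/59, 2) = z(z − 59)/(2·59), giving z² − 59z − 59·14·13 ≤ 0 and hence z ≤ (1/2)[59 + √(3481 + 4·10738)] = (1/2)[59 + √46433] ≈ (1/2)(59 + 215.4832) = 137.2416.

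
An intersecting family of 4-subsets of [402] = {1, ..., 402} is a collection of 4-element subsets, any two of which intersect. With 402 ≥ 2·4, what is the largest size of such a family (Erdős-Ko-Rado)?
max |F| = C(401, 3) = 10666600

The Erdős-Ko-Rado theorem states: for n ≥ 2k, an intersecting family of k-subsets of an n-element set has size at most C(n − 1, k − 1), with equality for 'star' families {A ⊆ [n] : |A| = k, i ∈ A} (fix an element i). For n = 402, k = 4: C(401, 3) = 10666600.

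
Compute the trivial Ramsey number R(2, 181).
R(2, 181) = 181

R(2, k) = k for all k ≥ 2: in a 2-colouring of K_k, either some edge is red (a red K_2) or all edges are blue (a blue K_k). And K_{180} coloured all-blue has no blue K_181, so R(2, 181) > 180. Hence R(2, 181) = 181.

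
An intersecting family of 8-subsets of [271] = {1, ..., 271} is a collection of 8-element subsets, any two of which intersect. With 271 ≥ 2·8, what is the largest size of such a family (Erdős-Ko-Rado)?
max |F| = C(270, 7) = 19189470908520

Erdős-Ko-Rado (1961): when n ≥ 2k, max |F| = C(n−1, k−1). The bound is attained by the star {A : i ∈ A} for any fixed i ∈ [n]. Here C(271−1, 8−1) = C(270, 7) = 19189470908520.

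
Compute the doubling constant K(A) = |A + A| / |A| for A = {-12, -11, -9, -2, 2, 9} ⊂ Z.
K = |A + A| / |A| = 20/6 = 10/3

Enumerate A + A = {a + b : a, b ∈ A}. With |A| = 6, there are |A|^2 = 36 ordered sum pairs; collecting distinct values, A + A = {-24, -23, -22, -21, -20, -18, -14, -13, -11, -10, -9, -7, -4, -3, -2, 0, 4, 7, 11, 18}, so |A + A| = 20. Thus K = 20/6 = 10/3. For comparison, the minimum possible |A + A| over all 6-element sets is 2·6 − 1 = 11 (so min K = 11/6), attained only by arithmetic progressions.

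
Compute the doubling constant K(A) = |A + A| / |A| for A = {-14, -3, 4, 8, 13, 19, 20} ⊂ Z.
K = |A + A| / |A| = 24/7

Enumerate A + A = {a + b : a, b ∈ A}. With |A| = 7, there are |A|^2 = 49 ordered sum pairs; collecting distinct values, A + A = {-28, -17, -10, -6, -1, 1, 5, 6, 8, 10, 12, 16, 17, 21, 23, 24, 26, 27, 28, 32, 33, 38, 39, 40}, so |A + A| = 24. Thus K = 24/7. For comparison, the minimum possible |A + A| over all 7-element sets is 2·7 − 1 = 13 (so min K = 13/7), attained only by arithmetic progressions.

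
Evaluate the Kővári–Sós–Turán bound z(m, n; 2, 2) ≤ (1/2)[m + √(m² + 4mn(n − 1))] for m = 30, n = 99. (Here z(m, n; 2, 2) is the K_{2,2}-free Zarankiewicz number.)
z(30, 99; 2, 2) ≤ (1/2)[30 + √(30² + 4·30·99·98)] = (1/2)[30 + √1165140] = 554.7083

Kővári–Sós–Turán: let r_1, ..., r_30 be the row sums and z = Σ r_i the total number of 1s. Each pair of columns can share at most one row with both entries 1 (else a 2×2 all-ones block appears), so Σ_i C(r_i, 2) ≤ C(99, 2) = 4851. By convexity Σ_i C(r_i, 2) ≥ 30·C(z/30, 2) = z(z − 30)/(2·30), giving z² − 30z − 30·99·98 ≤ 0 and hence z ≤ (1/2)[30 + √(900 + 4·291060)] = (1/2)[30 + √1165140] ≈ (1/2)(30 + 1079.4165) = 554.7083.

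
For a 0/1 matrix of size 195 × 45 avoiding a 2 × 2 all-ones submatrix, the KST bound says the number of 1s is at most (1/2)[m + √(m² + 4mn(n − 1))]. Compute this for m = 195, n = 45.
z(195, 45; 2, 2) ≤ (1/2)[195 + √(195² + 4·195·45·44)] = (1/2)[195 + √1582425] = 726.4724

Kővári–Sós–Turán: let r_1, ..., r_195 be the row sums and z = Σ r_i the total number of 1s. Each pair of columns can share at most one row with both entries 1 (else a 2×2 all-ones block appears), so Σ_i C(r_i, 2) ≤ C(45, 2) = 990. By convexity Σ_i C(r_i, 2) ≥ 195·C(z/195, 2) = z(z − 195)/(2·195), giving z² − 195z − 195·45·44 ≤ 0 and hence z ≤ (1/2)[195 + √(38025 + 4·386100)] = (1/2)[195 + √1582425] ≈ (1/2)(195 + 1257.9448) = 726.4724.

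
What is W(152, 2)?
W(152, 2) = 152 + 1 = 153

A 2-term AP is any pair of integers, so a monochromatic 2-AP exists iff some colour is used at least twice. With 152 colours, the colouring i ↦ i on {1, ..., 152} uses each colour once, avoiding any monochromatic pair, so W(152, 2) > 152. For {1, ..., 153}, pigeonhole forces two integers of the same colour, which form a monochromatic 2-AP. Hence W(152, 2) = 153.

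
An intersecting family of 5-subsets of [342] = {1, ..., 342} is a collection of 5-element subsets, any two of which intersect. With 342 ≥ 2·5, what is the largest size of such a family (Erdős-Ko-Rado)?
max |F| = C(341, 4) = 553526545

Erdős-Ko-Rado (1961): when n ≥ 2k, max |F| = C(n−1, k−1). The bound is attained by the star {A : i ∈ A} for any fixed i ∈ [n]. Here C(342−1, 5−1) = C(341, 4) = 553526545.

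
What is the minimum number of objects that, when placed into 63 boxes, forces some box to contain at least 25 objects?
n = (25 − 1)·63 + 1 = 1513

By the generalised pigeonhole principle, to guarantee some box contains ≥ r objects we need more than (r − 1) · k objects total. Threshold: n = (r − 1) · k + 1. With r = 25 and k = 63: n = 24 · 63 + 1 = 1512 + 1 = 1513. For n = 1512 = 24 · 63, we can put exactly 24 objects in every box, avoiding 25 in any single one — so 1513 is tight.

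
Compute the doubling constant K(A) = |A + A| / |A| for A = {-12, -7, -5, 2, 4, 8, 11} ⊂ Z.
K = |A + A| / |A| = 23/7

Enumerate A + A = {a + b : a, b ∈ A}. With |A| = 7, there are |A|^2 = 49 ordered sum pairs; collecting distinct values, A + A = {-24, -19, -17, -14, -12, -10, -8, -5, -4, -3, -1, 1, 3, 4, 6, 8, 10, 12, 13, 15, 16, 19, 22}, so |A + A| = 23. Thus K = 23/7. For comparison, the minimum possible |A + A| over all 7-element sets is 2·7 − 1 = 13 (so min K = 13/7), attained only by arithmetic progressions.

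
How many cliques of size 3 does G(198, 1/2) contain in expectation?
E[# K_3] = C(198, 3) · (1/2)^C(3, 2) = 1274196 / 2^3 = 318549/2 = 159274.5

For each 3-subset S of vertices (there are C(198, 3) = 1274196 such S), let X_S = 1 if S induces a K_3 (all C(3, 2) = 3 edges present). Then P(X_S = 1) = (1/2)^3 = 1/8. By linearity of expectation, E[# K_3] = C(198, 3) · (1/2)^3 = 1274196 / 8 = 318549/2 = 159274.5.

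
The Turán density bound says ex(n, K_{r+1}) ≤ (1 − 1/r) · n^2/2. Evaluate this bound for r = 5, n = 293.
Turán density bound = (4/5) · 293^2/2 = 171698/5 ≈ 34339.6

Turán's theorem: ex(n, K_{r+1}) is achieved by the complete r-partite Turán graph T(n, r) with parts as balanced as possible, and is at most (1 − 1/r) · n^2/2. For r = 5, n = 293: the density bound is (4/5) · 85849/2 = 171698/5 ≈ 34339.6. The integer-valued extremum is e(T(293, 5)) = 34339, which is strictly less than the density bound 171698/5 since 5 ∤ 293 (the parts of T(293, 5) cannot all be equal).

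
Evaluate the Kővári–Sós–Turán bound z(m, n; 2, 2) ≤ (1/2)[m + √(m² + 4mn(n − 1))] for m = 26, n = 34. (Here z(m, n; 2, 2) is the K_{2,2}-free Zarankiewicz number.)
z(26, 34; 2, 2) ≤ (1/2)[26 + √(26² + 4·26·34·33)] = (1/2)[26 + √117364] = 184.2921

Kővári–Sós–Turán: let r_1, ..., r_26 be the row sums and z = Σ r_i the total number of 1s. Each pair of columns can share at most one row with both entries 1 (else a 2×2 all-ones block appears), so Σ_i C(r_i, 2) ≤ C(34, 2) = 561. By convexity Σ_i C(r_i, 2) ≥ 26·C(z/26, 2) = z(z − 26)/(2·26), giving z² − 26z − 26·34·33 ≤ 0 and hence z ≤ (1/2)[26 + √(676 + 4·29172)] = (1/2)[26 + √117364] ≈ (1/2)(26 + 342.5843) = 184.2921.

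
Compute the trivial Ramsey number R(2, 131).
R(2, 131) = 131

R(2, k) = k for all k ≥ 2: in a 2-colouring of K_k, either some edge is red (a red K_2) or all edges are blue (a blue K_k). And K_{130} coloured all-blue has no blue K_131, so R(2, 131) > 130. Hence R(2, 131) = 131.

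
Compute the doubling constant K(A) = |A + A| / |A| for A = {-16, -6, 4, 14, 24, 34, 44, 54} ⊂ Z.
K = |A + A| / |A| = 15/8

Enumerate A + A = {a + b : a, b ∈ A}. With |A| = 8, there are |A|^2 = 64 ordered sum pairs; collecting distinct values, A + A = {-32, -22, -12, -2, 8, 18, 28, 38, 48, 58, 68, 78, 88, 98, 108}, so |A + A| = 15. Thus K = 15/8. Here |A + A| = 2|A| − 1 = 15, the minimum possible — so K = 15/8 is minimal, which holds iff A is an arithmetic progression.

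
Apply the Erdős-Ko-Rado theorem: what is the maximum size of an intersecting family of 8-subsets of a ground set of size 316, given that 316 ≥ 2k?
max |F| = C(315, 7) = 57093827594310

The Erdős-Ko-Rado theorem states: for n ≥ 2k, an intersecting family of k-subsets of an n-element set has size at most C(n − 1, k − 1), with equality for 'star' families {A ⊆ [n] : |A| = k, i ∈ A} (fix an element i). For n = 316, k = 8: C(315, 7) = 57093827594310.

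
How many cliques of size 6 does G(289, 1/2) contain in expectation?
E[# K_6] = C(289, 6) · (1/2)^C(6, 2) = 768013694448 / 2^15 = 48000855903/2048 ≈ 23437917.921387

For each 6-subset S of vertices (there are C(289, 6) = 768013694448 such S), let X_S = 1 if S induces a K_6 (all C(6, 2) = 15 edges present). Then P(X_S = 1) = (1/2)^15 = 1/32768. By linearity of expectation, E[# K_6] = C(289, 6) · (1/2)^15 = 768013694448 / 32768 = 48000855903/2048 ≈ 23437917.921387.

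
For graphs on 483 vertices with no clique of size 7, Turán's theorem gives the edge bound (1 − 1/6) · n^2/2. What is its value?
Turán density bound = (5/6) · 483^2/2 = 388815/4 ≈ 97203.75

Turán's theorem: ex(n, K_{r+1}) is achieved by the complete r-partite Turán graph T(n, r) with parts as balanced as possible, and is at most (1 − 1/r) · n^2/2. For r = 6, n = 483: the density bound is (5/6) · 233289/2 = 388815/4 ≈ 97203.75. The integer-valued extremum is e(T(483, 6)) = 97203, which is strictly less than the density bound 388815/4 since 6 ∤ 483 (the parts of T(483, 6) cannot all be equal).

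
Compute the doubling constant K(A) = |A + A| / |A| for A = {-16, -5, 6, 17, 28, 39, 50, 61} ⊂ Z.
K = |A + A| / |A| = 15/8

Enumerate A + A = {a + b : a, b ∈ A}. With |A| = 8, there are |A|^2 = 64 ordered sum pairs; collecting distinct values, A + A = {-32, -21, -10, 1, 12, 23, 34, 45, 56, 67, 78, 89, 100, 111, 122}, so |A + A| = 15. Thus K = 15/8. Here |A + A| = 2|A| − 1 = 15, the minimum possible — so K = 15/8 is minimal, which holds iff A is an arithmetic progression.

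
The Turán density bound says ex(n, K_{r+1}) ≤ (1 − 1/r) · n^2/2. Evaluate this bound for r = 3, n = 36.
Turán density bound = (2/3) · 36^2/2 = 432

Turán's theorem: ex(n, K_{r+1}) is achieved by the complete r-partite Turán graph T(n, r) with parts as balanced as possible, and is at most (1 − 1/r) · n^2/2. For r = 3, n = 36: the density bound is (2/3) · 1296/2 = 432. Since 3 ∣ 36, the Turán graph T(36, 3) has parts of equal size 12, and its edge count e(T(36, 3)) = 432 attains the density bound exactly.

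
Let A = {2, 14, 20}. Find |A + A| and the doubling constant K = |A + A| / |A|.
K = |A + A| / |A| = 6/3 = 2

Enumerate A + A = {a + b : a, b ∈ A}. With |A| = 3, there are |A|^2 = 9 ordered sum pairs; collecting distinct values, A + A = {4, 16, 22, 28, 34, 40}, so |A + A| = 6. Thus K = 6/3 = 2. For comparison, the minimum possible |A + A| over all 3-element sets is 2·3 − 1 = 5 (so min K = 5/3), attained only by arithmetic progressions.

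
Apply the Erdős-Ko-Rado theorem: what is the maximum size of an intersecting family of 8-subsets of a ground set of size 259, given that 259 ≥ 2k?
max |F| = C(258, 7) = 13907760945408

Erdős-Ko-Rado (1961): when n ≥ 2k, max |F| = C(n−1, k−1). The bound is attained by the star {A : i ∈ A} for any fixed i ∈ [n]. Here C(259−1, 8−1) = C(258, 7) = 13907760945408.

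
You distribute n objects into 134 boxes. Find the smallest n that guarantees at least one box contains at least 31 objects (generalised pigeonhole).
n = (31 − 1)·134 + 1 = 4021

By the generalised pigeonhole principle, to guarantee some box contains ≥ r objects we need more than (r − 1) · k objects total. Threshold: n = (r − 1) · k + 1. With r = 31 and k = 134: n = 30 · 134 + 1 = 4020 + 1 = 4021. For n = 4020 = 30 · 134, we can put exactly 30 objects in every box, avoiding 31 in any single one — so 4021 is tight.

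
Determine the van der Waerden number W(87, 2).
W(87, 2) = 87 + 1 = 88

A 2-term AP is any pair of integers, so a monochromatic 2-AP exists iff some colour is used at least twice. With 87 colours, the colouring i ↦ i on {1, ..., 87} uses each colour once, avoiding any monochromatic pair, so W(87, 2) > 87. For {1, ..., 88}, pigeonhole forces two integers of the same colour, which form a monochromatic 2-AP. Hence W(87, 2) = 88.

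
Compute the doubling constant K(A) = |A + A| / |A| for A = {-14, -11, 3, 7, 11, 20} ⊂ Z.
K = |A + A| / |A| = 19/6

Enumerate A + A = {a + b : a, b ∈ A}. With |A| = 6, there are |A|^2 = 36 ordered sum pairs; collecting distinct values, A + A = {-28, -25, -22, -11, -8, -7, -4, -3, 0, 6, 9, 10, 14, 18, 22, 23, 27, 31, 40}, so |A + A| = 19. Thus K = 19/6. For comparison, the minimum possible |A + A| over all 6-element sets is 2·6 − 1 = 11 (so min K = 11/6), attained only by arithmetic progressions.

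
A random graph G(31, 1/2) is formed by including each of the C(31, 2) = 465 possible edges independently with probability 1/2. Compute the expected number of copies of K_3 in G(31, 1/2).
E[# K_3] = C(31, 3) · (1/2)^C(3, 2) = 4495 / 2^3 = 561.875

For each 3-subset S of vertices (there are C(31, 3) = 4495 such S), let X_S = 1 if S induces a K_3 (all C(3, 2) = 3 edges present). Then P(X_S = 1) = (1/2)^3 = 1/8. By linearity of expectation, E[# K_3] = C(31, 3) · (1/2)^3 = 4495 / 8 = 561.875.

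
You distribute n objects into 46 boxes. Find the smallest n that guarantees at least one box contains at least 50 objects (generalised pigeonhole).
n = (50 − 1)·46 + 1 = 2255

By the generalised pigeonhole principle, to guarantee some box contains ≥ r objects we need more than (r − 1) · k objects total. Threshold: n = (r − 1) · k + 1. With r = 50 and k = 46: n = 49 · 46 + 1 = 2254 + 1 = 2255. For n = 2254 = 49 · 46, we can put exactly 49 objects in every box, avoiding 50 in any single one — so 2255 is tight.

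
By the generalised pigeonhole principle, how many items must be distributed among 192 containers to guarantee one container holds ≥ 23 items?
n = (23 − 1)·192 + 1 = 4225

By the generalised pigeonhole principle, to guarantee some box contains ≥ r objects we need more than (r − 1) · k objects total. Threshold: n = (r − 1) · k + 1. With r = 23 and k = 192: n = 22 · 192 + 1 = 4224 + 1 = 4225. For n = 4224 = 22 · 192, we can put exactly 22 objects in every box, avoiding 23 in any single one — so 4225 is tight.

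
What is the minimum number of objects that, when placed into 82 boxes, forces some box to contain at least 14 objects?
n = (14 − 1)·82 + 1 = 1067

By the generalised pigeonhole principle, to guarantee some box contains ≥ r objects we need more than (r − 1) · k objects total. Threshold: n = (r − 1) · k + 1. With r = 14 and k = 82: n = 13 · 82 + 1 = 1066 + 1 = 1067. For n = 1066 = 13 · 82, we can put exactly 13 objects in every box, avoiding 14 in any single one — so 1067 is tight.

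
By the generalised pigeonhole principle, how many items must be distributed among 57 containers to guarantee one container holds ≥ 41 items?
n = (41 − 1)·57 + 1 = 2281

By the generalised pigeonhole principle, to guarantee some box contains ≥ r objects we need more than (r − 1) · k objects total. Threshold: n = (r − 1) · k + 1. With r = 41 and k = 57: n = 40 · 57 + 1 = 2280 + 1 = 2281. For n = 2280 = 40 · 57, we can put exactly 40 objects in every box, avoiding 41 in any single one — so 2281 is tight.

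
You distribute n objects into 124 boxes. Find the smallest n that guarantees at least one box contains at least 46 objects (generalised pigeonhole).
n = (46 − 1)·124 + 1 = 5581

By the generalised pigeonhole principle, to guarantee some box contains ≥ r objects we need more than (r − 1) · k objects total. Threshold: n = (r − 1) · k + 1. With r = 46 and k = 124: n = 45 · 124 + 1 = 5580 + 1 = 5581. For n = 5580 = 45 · 124, we can put exactly 45 objects in every box, avoiding 46 in any single one — so 5581 is tight.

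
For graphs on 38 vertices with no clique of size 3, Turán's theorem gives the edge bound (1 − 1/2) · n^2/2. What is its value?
Turán density bound = (1/2) · 38^2/2 = 361

Turán's theorem: ex(n, K_{r+1}) is achieved by the complete r-partite Turán graph T(n, r) with parts as balanced as possible, and is at most (1 − 1/r) · n^2/2. For r = 2, n = 38: the density bound is (1/2) · 1444/2 = 361. Since 2 ∣ 38, the Turán graph T(38, 2) has parts of equal size 19, and its edge count e(T(38, 2)) = 361 attains the density bound exactly.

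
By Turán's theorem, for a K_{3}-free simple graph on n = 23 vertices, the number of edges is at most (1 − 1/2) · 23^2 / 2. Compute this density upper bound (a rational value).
Turán density bound = (1/2) · 23^2/2 = 529/4 ≈ 132.25

Turán's theorem: ex(n, K_{r+1}) is achieved by the complete r-partite Turán graph T(n, r) with parts as balanced as possible, and is at most (1 − 1/r) · n^2/2. For r = 2, n = 23: the density bound is (1/2) · 529/2 = 529/4 ≈ 132.25. The integer-valued extremum is e(T(23, 2)) = 132, which is strictly less than the density bound 529/4 since 2 ∤ 23 (the parts of T(23, 2) cannot all be equal).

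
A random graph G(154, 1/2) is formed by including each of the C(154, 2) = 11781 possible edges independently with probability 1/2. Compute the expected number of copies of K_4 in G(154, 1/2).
E[# K_4] = C(154, 4) · (1/2)^C(4, 2) = 22533126 / 2^6 = 11266563/32 = 352080.09375

For each 4-subset S of vertices (there are C(154, 4) = 22533126 such S), let X_S = 1 if S induces a K_4 (all C(4, 2) = 6 edges present). Then P(X_S = 1) = (1/2)^6 = 1/64. By linearity of expectation, E[# K_4] = C(154, 4) · (1/2)^6 = 22533126 / 64 = 11266563/32 = 352080.09375.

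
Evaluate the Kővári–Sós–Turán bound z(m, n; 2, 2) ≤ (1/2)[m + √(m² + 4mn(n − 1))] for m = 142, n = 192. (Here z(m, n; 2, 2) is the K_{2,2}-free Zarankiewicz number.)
z(142, 192; 2, 2) ≤ (1/2)[142 + √(142² + 4·142·192·191)] = (1/2)[142 + √20849860] = 2354.0823

Kővári–Sós–Turán: let r_1, ..., r_142 be the row sums and z = Σ r_i the total number of 1s. Each pair of columns can share at most one row with both entries 1 (else a 2×2 all-ones block appears), so Σ_i C(r_i, 2) ≤ C(192, 2) = 18336. By convexity Σ_i C(r_i, 2) ≥ 142·C(z/142, 2) = z(z − 142)/(2·142), giving z² − 142z − 142·192·191 ≤ 0 and hence z ≤ (1/2)[142 + √(20164 + 4·5207424)] = (1/2)[142 + √20849860] ≈ (1/2)(142 + 4566.1647) = 2354.0823.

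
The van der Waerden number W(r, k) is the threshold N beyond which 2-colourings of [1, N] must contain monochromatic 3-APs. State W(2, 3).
W(2, 3) = 9

Lower bound: the 2-colouring RRBBRRBB of {1, ..., 8} (R at positions {1, 2, 5, 6}, B at {3, 4, 7, 8}) contains no monochromatic 3-term AP, so W(2, 3) > 8. Upper bound: a case analysis on any 2-colouring of {1, ..., 9} forces such an AP. Hence W(2, 3) = 9.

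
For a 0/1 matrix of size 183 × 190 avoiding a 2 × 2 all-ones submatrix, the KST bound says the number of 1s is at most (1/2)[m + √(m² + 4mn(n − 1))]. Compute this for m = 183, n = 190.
z(183, 190; 2, 2) ≤ (1/2)[183 + √(183² + 4·183·190·189)] = (1/2)[183 + √26319609] = 2656.632

Kővári–Sós–Turán: let r_1, ..., r_183 be the row sums and z = Σ r_i the total number of 1s. Each pair of columns can share at most one row with both entries 1 (else a 2×2 all-ones block appears), so Σ_i C(r_i, 2) ≤ C(190, 2) = 17955. By convexity Σ_i C(r_i, 2) ≥ 183·C(z/183, 2) = z(z − 183)/(2·183), giving z² − 183z − 183·190·189 ≤ 0 and hence z ≤ (1/2)[183 + √(33489 + 4·6571530)] = (1/2)[183 + √26319609] ≈ (1/2)(183 + 5130.264) = 2656.632.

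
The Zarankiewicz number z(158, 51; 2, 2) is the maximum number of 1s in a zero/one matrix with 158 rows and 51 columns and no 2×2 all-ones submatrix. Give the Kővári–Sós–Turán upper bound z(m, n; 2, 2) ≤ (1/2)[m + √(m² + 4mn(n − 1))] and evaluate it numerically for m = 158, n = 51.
z(158, 51; 2, 2) ≤ (1/2)[158 + √(158² + 4·158·51·50)] = (1/2)[158 + √1636564] = 718.6413

Kővári–Sós–Turán: let r_1, ..., r_158 be the row sums and z = Σ r_i the total number of 1s. Each pair of columns can share at most one row with both entries 1 (else a 2×2 all-ones block appears), so Σ_i C(r_i, 2) ≤ C(51, 2) = 1275. By convexity Σ_i C(r_i, 2) ≥ 158·C(z/158, 2) = z(z − 158)/(2·158), giving z² − 158z − 158·51·50 ≤ 0 and hence z ≤ (1/2)[158 + √(24964 + 4·402900)] = (1/2)[158 + √1636564] ≈ (1/2)(158 + 1279.2826) = 718.6413.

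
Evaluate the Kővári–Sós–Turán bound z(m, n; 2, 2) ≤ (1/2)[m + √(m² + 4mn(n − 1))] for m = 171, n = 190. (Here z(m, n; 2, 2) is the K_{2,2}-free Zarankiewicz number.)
z(171, 190; 2, 2) ≤ (1/2)[171 + √(171² + 4·171·190·189)] = (1/2)[171 + √24591681] = 2565

Kővári–Sós–Turán: let r_1, ..., r_171 be the row sums and z = Σ r_i the total number of 1s. Each pair of columns can share at most one row with both entries 1 (else a 2×2 all-ones block appears), so Σ_i C(r_i, 2) ≤ C(190, 2) = 17955. By convexity Σ_i C(r_i, 2) ≥ 171·C(z/171, 2) = z(z − 171)/(2·171), giving z² − 171z − 171·190·189 ≤ 0 and hence z ≤ (1/2)[171 + √(29241 + 4·6140610)] = (1/2)[171 + √24591681] ≈ (1/2)(171 + 4959) = 2565.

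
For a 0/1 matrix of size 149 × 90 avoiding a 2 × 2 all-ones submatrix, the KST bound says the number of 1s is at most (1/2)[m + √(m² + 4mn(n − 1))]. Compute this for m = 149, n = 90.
z(149, 90; 2, 2) ≤ (1/2)[149 + √(149² + 4·149·90·89)] = (1/2)[149 + √4796161] = 1169.507

Kővári–Sós–Turán: let r_1, ..., r_149 be the row sums and z = Σ r_i the total number of 1s. Each pair of columns can share at most one row with both entries 1 (else a 2×2 all-ones block appears), so Σ_i C(r_i, 2) ≤ C(90, 2) = 4005. By convexity Σ_i C(r_i, 2) ≥ 149·C(z/149, 2) = z(z − 149)/(2·149), giving z² − 149z − 149·90·89 ≤ 0 and hence z ≤ (1/2)[149 + √(22201 + 4·1193490)] = (1/2)[149 + √4796161] ≈ (1/2)(149 + 2190.0139) = 1169.507.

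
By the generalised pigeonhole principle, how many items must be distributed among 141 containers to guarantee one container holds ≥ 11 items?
n = (11 − 1)·141 + 1 = 1411

By the generalised pigeonhole principle, to guarantee some box contains ≥ r objects we need more than (r − 1) · k objects total. Threshold: n = (r − 1) · k + 1. With r = 11 and k = 141: n = 10 · 141 + 1 = 1410 + 1 = 1411. For n = 1410 = 10 · 141, we can put exactly 10 objects in every box, avoiding 11 in any single one — so 1411 is tight.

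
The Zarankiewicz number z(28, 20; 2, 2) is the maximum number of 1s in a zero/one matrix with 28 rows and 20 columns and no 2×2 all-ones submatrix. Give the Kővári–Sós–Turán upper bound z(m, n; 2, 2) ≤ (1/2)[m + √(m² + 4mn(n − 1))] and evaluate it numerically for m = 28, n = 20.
z(28, 20; 2, 2) ≤ (1/2)[28 + √(28² + 4·28·20·19)] = (1/2)[28 + √43344] = 118.0961

Kővári–Sós–Turán: let r_1, ..., r_28 be the row sums and z = Σ r_i the total number of 1s. Each pair of columns can share at most one row with both entries 1 (else a 2×2 all-ones block appears), so Σ_i C(r_i, 2) ≤ C(20, 2) = 190. By convexity Σ_i C(r_i, 2) ≥ 28·C(z/28, 2) = z(z − 28)/(2·28), giving z² − 28z − 28·20·19 ≤ 0 and hence z ≤ (1/2)[28 + √(784 + 4·10640)] = (1/2)[28 + √43344] ≈ (1/2)(28 + 208.1922) = 118.0961.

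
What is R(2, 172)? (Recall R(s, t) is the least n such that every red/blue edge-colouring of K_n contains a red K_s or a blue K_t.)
R(2, 172) = 172

R(2, k) = k for all k ≥ 2: in a 2-colouring of K_k, either some edge is red (a red K_2) or all edges are blue (a blue K_k). And K_{171} coloured all-blue has no blue K_172, so R(2, 172) > 171. Hence R(2, 172) = 172.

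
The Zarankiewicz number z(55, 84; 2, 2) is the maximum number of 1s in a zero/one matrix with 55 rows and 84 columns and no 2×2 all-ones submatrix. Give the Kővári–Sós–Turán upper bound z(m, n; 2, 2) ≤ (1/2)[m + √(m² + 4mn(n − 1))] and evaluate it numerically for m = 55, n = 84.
z(55, 84; 2, 2) ≤ (1/2)[55 + √(55² + 4·55·84·83)] = (1/2)[55 + √1536865] = 647.3518

Kővári–Sós–Turán: let r_1, ..., r_55 be the row sums and z = Σ r_i the total number of 1s. Each pair of columns can share at most one row with both entries 1 (else a 2×2 all-ones block appears), so Σ_i C(r_i, 2) ≤ C(84, 2) = 3486. By convexity Σ_i C(r_i, 2) ≥ 55·C(z/55, 2) = z(z − 55)/(2·55), giving z² − 55z − 55·84·83 ≤ 0 and hence z ≤ (1/2)[55 + √(3025 + 4·383460)] = (1/2)[55 + √1536865] ≈ (1/2)(55 + 1239.7036) = 647.3518.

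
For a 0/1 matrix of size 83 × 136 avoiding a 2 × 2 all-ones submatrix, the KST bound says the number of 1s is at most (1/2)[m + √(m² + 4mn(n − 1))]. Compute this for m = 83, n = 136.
z(83, 136; 2, 2) ≤ (1/2)[83 + √(83² + 4·83·136·135)] = (1/2)[83 + √6102409] = 1276.6527

Kővári–Sós–Turán: let r_1, ..., r_83 be the row sums and z = Σ r_i the total number of 1s. Each pair of columns can share at most one row with both entries 1 (else a 2×2 all-ones block appears), so Σ_i C(r_i, 2) ≤ C(136, 2) = 9180. By convexity Σ_i C(r_i, 2) ≥ 83·C(z/83, 2) = z(z − 83)/(2·83), giving z² − 83z − 83·136·135 ≤ 0 and hence z ≤ (1/2)[83 + √(6889 + 4·1523880)] = (1/2)[83 + √6102409] ≈ (1/2)(83 + 2470.3054) = 1276.6527.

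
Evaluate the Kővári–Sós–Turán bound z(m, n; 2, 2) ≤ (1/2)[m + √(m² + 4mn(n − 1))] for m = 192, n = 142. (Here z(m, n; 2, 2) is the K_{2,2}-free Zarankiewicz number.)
z(192, 142; 2, 2) ≤ (1/2)[192 + √(192² + 4·192·142·141)] = (1/2)[192 + √15413760] = 2059.0181

Kővári–Sós–Turán: let r_1, ..., r_192 be the row sums and z = Σ r_i the total number of 1s. Each pair of columns can share at most one row with both entries 1 (else a 2×2 all-ones block appears), so Σ_i C(r_i, 2) ≤ C(142, 2) = 10011. By convexity Σ_i C(r_i, 2) ≥ 192·C(z/192, 2) = z(z − 192)/(2·192), giving z² − 192z − 192·142·141 ≤ 0 and hence z ≤ (1/2)[192 + √(36864 + 4·3844224)] = (1/2)[192 + √15413760] ≈ (1/2)(192 + 3926.0362) = 2059.0181.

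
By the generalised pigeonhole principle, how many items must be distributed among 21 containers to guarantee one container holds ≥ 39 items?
n = (39 − 1)·21 + 1 = 799

By the generalised pigeonhole principle, to guarantee some box contains ≥ r objects we need more than (r − 1) · k objects total. Threshold: n = (r − 1) · k + 1. With r = 39 and k = 21: n = 38 · 21 + 1 = 798 + 1 = 799. For n = 798 = 38 · 21, we can put exactly 38 objects in every box, avoiding 39 in any single one — so 799 is tight.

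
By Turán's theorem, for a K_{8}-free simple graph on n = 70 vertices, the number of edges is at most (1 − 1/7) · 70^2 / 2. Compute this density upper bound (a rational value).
Turán density bound = (6/7) · 70^2/2 = 2100

Turán's theorem: ex(n, K_{r+1}) is achieved by the complete r-partite Turán graph T(n, r) with parts as balanced as possible, and is at most (1 − 1/r) · n^2/2. For r = 7, n = 70: the density bound is (6/7) · 4900/2 = 2100. Since 7 ∣ 70, the Turán graph T(70, 7) has parts of equal size 10, and its edge count e(T(70, 7)) = 2100 attains the density bound exactly.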